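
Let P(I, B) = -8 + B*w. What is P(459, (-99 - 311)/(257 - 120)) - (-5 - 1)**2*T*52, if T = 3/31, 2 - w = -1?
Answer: -841498/4247 ≈ -198.14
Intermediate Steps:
w = 3 (w = 2 - 1*(-1) = 2 + 1 = 3)
P(I, B) = -8 + 3*B (P(I, B) = -8 + B*3 = -8 + 3*B)
T = 3/31 (T = 3*(1/31) = 3/31 ≈ 0.096774)
P(459, (-99 - 311)/(257 - 120)) - (-5 - 1)**2*T*52 = (-8 + 3*((-99 - 311)/(257 - 120))) - (-5 - 1)**2*(3/31)*52 = (-8 + 3*(-410/137)) - (-6)**2*(3/31)*52 = (-8 + 3*(-410*1/137)) - 36*(3/31)*52 = (-8 + 3*(-410/137)) - 108*52/31 = (-8 - 1230/137) - 1*5616/31 = -2326/137 - 5616/31 = -841498/4247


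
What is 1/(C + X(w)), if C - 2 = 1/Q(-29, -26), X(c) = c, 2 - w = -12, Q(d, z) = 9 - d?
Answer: 38/609 ≈ 0.062397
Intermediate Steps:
w = 14 (w = 2 - 1*(-12) = 2 + 12 = 14)
C = 77/38 (C = 2 + 1/(9 - 1*(-29)) = 2 + 1/(9 + 29) = 2 + 1/38 = 77/38 ≈ 2.0263)
1/(C + X(w)) = 1/(77/38 + 14) = 1/(609/38) = 38/609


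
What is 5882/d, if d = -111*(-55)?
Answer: 5882/6105 ≈ 0.96347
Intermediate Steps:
d = 6105
5882/d = 5882/6105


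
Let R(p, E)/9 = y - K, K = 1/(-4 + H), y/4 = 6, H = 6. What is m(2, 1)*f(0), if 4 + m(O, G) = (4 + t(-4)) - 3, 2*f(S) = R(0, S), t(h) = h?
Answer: -2961/4 ≈ -740.25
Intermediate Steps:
y = 24 (y = 4*6 = 24)
K = ½ (K = 1/(-4 + 6) = 1/2 = ½ ≈ 0.50000)
R(p, E) = 423/2 (R(p, E) = 9*(24 - 1*½) = 9*(24 - ½) = 9*(47/2) = 423/2)
f(S) = 423/4 (f(S) = (½)*(423/2) = 423/4)
m(O, G) = -7 (m(O, G) = -4 + ((4 - 4) - 3) = -4 + (0 - 3) = -4 - 3 = -7)
m(2, 1)*f(0) = -7*423/4 = -2961/4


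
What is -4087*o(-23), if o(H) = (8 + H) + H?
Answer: 155306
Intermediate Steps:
o(H) = 8 + 2*H
-4087*o(-23) = -4087*(8 + 2*(-23)) = -4087*(8 - 46) = -4087*(-38) = 155306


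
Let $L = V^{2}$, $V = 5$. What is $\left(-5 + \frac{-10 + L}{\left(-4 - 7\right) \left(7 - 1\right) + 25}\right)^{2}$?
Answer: $\frac{48400}{1681} \approx 28.792$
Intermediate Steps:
$L = 25$ ($L = 5^{2} = 25$)
$\left(-5 + \frac{-10 + L}{\left(-4 - 7\right) \left(7 - 1\right) + 25}\right)^{2} = \left(-5 + \frac{-10 + 25}{\left(-4 - 7\right) \left(7 - 1\right) + 25}\right)^{2} = \left(-5 + \frac{15}{\left(-11\right) 6 + 25}\right)^{2} = \left(-5 + \frac{15}{-66 + 25}\right)^{2} = \left(-5 + \frac{15}{-41}\right)^{2} = \left(-5 + 15 \left(- \frac{1}{41}\right)\right)^{2} = \left(-5 - \frac{15}{41}\right)^{2} = \left(- \frac{220}{41}\right)^{2} = \frac{48400}{1681}$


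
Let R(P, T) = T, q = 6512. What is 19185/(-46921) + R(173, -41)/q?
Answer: -126856481/305549552 ≈ -0.41517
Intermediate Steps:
19185/(-46921) + R(173, -41)/q = 19185/(-46921) - 41/6512 = 19185*(-1/46921) - 41*1/6512 = -19185/46921 - 41/6512 = -126856481/305549552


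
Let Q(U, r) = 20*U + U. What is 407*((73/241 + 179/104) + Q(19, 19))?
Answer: 4090865669/25064 ≈ 1.6322e+5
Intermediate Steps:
Q(U, r) = 21*U
407*((73/241 + 179/104) + Q(19, 19)) = 407*((73/241 + 179/104) + 21*19) = 407*((73*(1/241) + 179*(1/104)) + 399) = 407*((73/241 + 179/104) + 399) = 407*(50731/25064 + 399) = 407*(10051267/25064) = 4090865669/25064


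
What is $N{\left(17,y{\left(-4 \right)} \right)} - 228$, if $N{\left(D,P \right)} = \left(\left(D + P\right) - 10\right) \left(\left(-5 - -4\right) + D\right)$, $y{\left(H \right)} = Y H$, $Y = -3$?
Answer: $76$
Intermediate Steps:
$y{\left(H \right)} = - 3 H$
$N{\left(D,P \right)} = \left(-1 + D\right) \left(-10 + D + P\right)$ ($N{\left(D,P \right)} = \left(-10 + D + P\right) \left(\left(-5 + 4\right) + D\right) = \left(-10 + D + P\right) \left(-1 + D\right) = \left(-1 + D\right) \left(-10 + D + P\right)$)
$N{\left(17,y{\left(-4 \right)} \right)} - 228 = \left(10 + 17^{2} - \left(-3\right) \left(-4\right) - 187 + 17 \left(\left(-3\right) \left(-4\right)\right)\right) - 228 = \left(10 + 289 - 12 - 187 + 17 \cdot 12\right) - 228 = \left(10 + 289 - 12 - 187 + 204\right) - 228 = 304 - 228 = 76$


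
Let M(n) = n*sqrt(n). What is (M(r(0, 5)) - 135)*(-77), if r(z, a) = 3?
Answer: 10395 - 231*sqrt(3) ≈ 9994.9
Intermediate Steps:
M(n) = n**(3/2)
(M(r(0, 5)) - 135)*(-77) = (3**(3/2) - 135)*(-77) = (3*sqrt(3) - 135)*(-77) = (-135 + 3*sqrt(3))*(-77) = 10395 - 231*sqrt(3)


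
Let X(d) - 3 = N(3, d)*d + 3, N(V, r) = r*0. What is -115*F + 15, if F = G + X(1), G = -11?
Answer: 590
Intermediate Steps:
N(V, r) = 0
X(d) = 6 (X(d) = 3 + (0*d + 3) = 3 + (0 + 3) = 3 + 3 = 6)
F = -5 (F = -11 + 6 = -5)
-115*F + 15 = -115*(-5) + 15 = 575 + 15 = 590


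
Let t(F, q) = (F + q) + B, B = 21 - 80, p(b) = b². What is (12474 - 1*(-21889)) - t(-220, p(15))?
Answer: 34417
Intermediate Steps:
B = -59
t(F, q) = -59 + F + q (t(F, q) = (F + q) - 59 = -59 + F + q)
(12474 - 1*(-21889)) - t(-220, p(15)) = (12474 - 1*(-21889)) - (-59 - 220 + 15²) = (12474 + 21889) - (-59 - 220 + 225) = 34363 - 1*(-54) = 34363 + 54 = 34417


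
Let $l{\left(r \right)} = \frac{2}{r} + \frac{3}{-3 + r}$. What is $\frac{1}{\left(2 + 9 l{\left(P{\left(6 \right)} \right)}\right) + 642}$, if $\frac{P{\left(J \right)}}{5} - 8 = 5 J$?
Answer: $\frac{17765}{11444908} \approx 0.0015522$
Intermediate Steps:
$P{\left(J \right)} = 40 + 25 J$ ($P{\left(J \right)} = 40 + 5 \cdot 5 J = 40 + 25 J$)
$\frac{1}{\left(2 + 9 l{\left(P{\left(6 \right)} \right)}\right) + 642} = \frac{1}{\left(2 + 9 \frac{-6 + 5 \left(40 + 25 \cdot 6\right)}{\left(40 + 25 \cdot 6\right) \left(-3 + \left(40 + 25 \cdot 6\right)\right)}\right) + 642} = \frac{1}{\left(2 + 9 \frac{-6 + 5 \left(40 + 150\right)}{\left(40 + 150\right) \left(-3 + \left(40 + 150\right)\right)}\right) + 642} = \frac{1}{\left(2 + 9 \frac{-6 + 5 \cdot 190}{190 \left(-3 + 190\right)}\right) + 642} = \frac{1}{\left(2 + 9 \frac{-6 + 950}{190 \cdot 187}\right) + 642} = \frac{1}{\left(2 + 9 \cdot \frac{1}{190} \cdot \frac{1}{187} \cdot 944\right) + 642} = \frac{1}{\left(2 + 9 \cdot \frac{472}{17765}\right) + 642} = \frac{1}{\left(2 + \frac{4248}{17765}\right) + 642} = \frac{1}{\frac{39778}{17765} + 642} = \frac{1}{\frac{11444908}{17765}} = \frac{17765}{11444908}$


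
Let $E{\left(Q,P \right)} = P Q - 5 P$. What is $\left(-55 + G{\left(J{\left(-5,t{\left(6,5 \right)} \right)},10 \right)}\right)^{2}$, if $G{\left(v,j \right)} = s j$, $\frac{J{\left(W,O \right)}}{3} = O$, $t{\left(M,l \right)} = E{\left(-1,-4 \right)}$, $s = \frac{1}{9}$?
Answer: $\frac{235225}{81} \approx 2904.0$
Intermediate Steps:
$s = \frac{1}{9} \approx 0.11111$
$E{\left(Q,P \right)} = - 5 P + P Q$
$t{\left(M,l \right)} = 24$ ($t{\left(M,l \right)} = - 4 \left(-5 - 1\right) = \left(-4\right) \left(-6\right) = 24$)
$J{\left(W,O \right)} = 3 O$
$G{\left(v,j \right)} = \frac{j}{9}$
$\left(-55 + G{\left(J{\left(-5,t{\left(6,5 \right)} \right)},10 \right)}\right)^{2} = \left(-55 + \frac{1}{9} \cdot 10\right)^{2} = \left(-55 + \frac{10}{9}\right)^{2} = \left(- \frac{485}{9}\right)^{2} = \frac{235225}{81}$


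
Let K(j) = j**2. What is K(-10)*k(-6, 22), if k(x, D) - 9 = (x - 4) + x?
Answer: -700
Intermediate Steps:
k(x, D) = 5 + 2*x (k(x, D) = 9 + ((x - 4) + x) = 9 + ((-4 + x) + x) = 9 + (-4 + 2*x) = 5 + 2*x)
K(-10)*k(-6, 22) = (-10)**2*(5 + 2*(-6)) = 100*(5 - 12) = 100*(-7) = -700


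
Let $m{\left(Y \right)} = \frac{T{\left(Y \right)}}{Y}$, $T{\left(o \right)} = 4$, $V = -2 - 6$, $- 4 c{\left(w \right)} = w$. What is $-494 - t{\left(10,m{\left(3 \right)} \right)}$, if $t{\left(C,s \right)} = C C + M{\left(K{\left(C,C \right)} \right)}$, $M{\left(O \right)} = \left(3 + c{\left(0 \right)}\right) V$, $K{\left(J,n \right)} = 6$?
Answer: $-570$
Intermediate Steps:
$c{\left(w \right)} = - \frac{w}{4}$
$V = -8$ ($V = -2 - 6 = -8$)
$m{\left(Y \right)} = \frac{4}{Y}$
$M{\left(O \right)} = -24$ ($M{\left(O \right)} = \left(3 - 0\right) \left(-8\right) = \left(3 + 0\right) \left(-8\right) = 3 \left(-8\right) = -24$)
$t{\left(C,s \right)} = -24 + C^{2}$ ($t{\left(C,s \right)} = C C - 24 = C^{2} - 24 = -24 + C^{2}$)
$-494 - t{\left(10,m{\left(3 \right)} \right)} = -494 - \left(-24 + 10^{2}\right) = -494 - \left(-24 + 100\right) = -494 - 76 = -570$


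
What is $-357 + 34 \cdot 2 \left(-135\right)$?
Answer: $-9537$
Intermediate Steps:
$-357 + 34 \cdot 2 \left(-135\right) = -357 + 68 \left(-135\right) = -357 - 9180 = -9537$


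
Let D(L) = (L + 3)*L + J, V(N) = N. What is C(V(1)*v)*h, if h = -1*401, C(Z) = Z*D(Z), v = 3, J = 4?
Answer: -26466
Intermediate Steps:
D(L) = 4 + L*(3 + L) (D(L) = (L + 3)*L + 4 = (3 + L)*L + 4 = L*(3 + L) + 4 = 4 + L*(3 + L))
C(Z) = Z*(4 + Z² + 3*Z)
h = -401
C(V(1)*v)*h = ((1*3)*(4 + (1*3)² + 3*(1*3)))*(-401) = (3*(4 + 3² + 3*3))*(-401) = (3*(4 + 9 + 9))*(-401) = (3*22)*(-401) = 66*(-401) = -26466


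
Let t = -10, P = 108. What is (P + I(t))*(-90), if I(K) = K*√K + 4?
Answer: -10080 + 900*I*√10 ≈ -10080.0 + 2846.1*I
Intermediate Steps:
I(K) = 4 + K^(3/2) (I(K) = K^(3/2) + 4 = 4 + K^(3/2))
(P + I(t))*(-90) = (108 + (4 + (-10)^(3/2)))*(-90) = (108 + (4 - 10*I*√10))*(-90) = (112 - 10*I*√10)*(-90) = -10080 + 900*I*√10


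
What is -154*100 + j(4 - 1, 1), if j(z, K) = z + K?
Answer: -15396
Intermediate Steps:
j(z, K) = K + z
-154*100 + j(4 - 1, 1) = -154*100 + (1 + (4 - 1)) = -15400 + (1 + 3) = -15400 + 4 = -15396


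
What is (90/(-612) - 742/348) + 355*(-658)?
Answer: -345482981/1479 ≈ -2.3359e+5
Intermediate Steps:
(90/(-612) - 742/348) + 355*(-658) = (90*(-1/612) - 742*1/348) - 233590 = (-5/34 - 371/174) - 233590 = -3371/1479 - 233590 = -345482981/1479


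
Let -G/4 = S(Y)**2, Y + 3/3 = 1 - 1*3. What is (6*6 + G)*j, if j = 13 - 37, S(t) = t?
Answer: 0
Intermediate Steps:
Y = -3 (Y = -1 + (1 - 1*3) = -1 + (1 - 3) = -1 - 2 = -3)
j = -24
G = -36 (G = -4*(-3)**2 = -4*9 = -36)
(6*6 + G)*j = (6*6 - 36)*(-24) = (36 - 36)*(-24) = 0*(-24) = 0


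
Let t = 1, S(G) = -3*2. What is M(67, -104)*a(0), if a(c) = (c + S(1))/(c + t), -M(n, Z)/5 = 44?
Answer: 1320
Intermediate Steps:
S(G) = -6
M(n, Z) = -220 (M(n, Z) = -5*44 = -220)
a(c) = (-6 + c)/(1 + c) (a(c) = (c - 6)/(c + 1) = (-6 + c)/(1 + c))
M(67, -104)*a(0) = -220*(-6 + 0)/(1 + 0) = -220*(-6)/1 = -220*(-6) = 1320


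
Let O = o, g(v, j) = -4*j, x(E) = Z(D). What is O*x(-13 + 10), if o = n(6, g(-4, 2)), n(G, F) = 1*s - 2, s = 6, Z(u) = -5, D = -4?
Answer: -20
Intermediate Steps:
x(E) = -5
n(G, F) = 4 (n(G, F) = 1*6 - 2 = 6 - 2 = 4)
o = 4
O = 4
O*x(-13 + 10) = 4*(-5) = -20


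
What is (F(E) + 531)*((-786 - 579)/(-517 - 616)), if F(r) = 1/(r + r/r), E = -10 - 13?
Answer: 15944565/24926 ≈ 639.68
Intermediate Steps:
E = -23
F(r) = 1/(1 + r) (F(r) = 1/(r + 1) = 1/(1 + r))
(F(E) + 531)*((-786 - 579)/(-517 - 616)) = (1/(1 - 23) + 531)*((-786 - 579)/(-517 - 616)) = (1/(-22) + 531)*(-1365/(-1133)) = (-1/22 + 531)*(-1365*(-1/1133)) = (11681/22)*(1365/1133) = 15944565/24926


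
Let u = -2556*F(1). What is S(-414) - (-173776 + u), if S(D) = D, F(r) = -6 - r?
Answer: 155470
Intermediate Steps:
u = 17892 (u = -2556*(-6 - 1*1) = -2556*(-6 - 1) = -2556*(-7) = 17892)
S(-414) - (-173776 + u) = -414 - (-173776 + 17892) = -414 - 1*(-155884) = -414 + 155884 = 155470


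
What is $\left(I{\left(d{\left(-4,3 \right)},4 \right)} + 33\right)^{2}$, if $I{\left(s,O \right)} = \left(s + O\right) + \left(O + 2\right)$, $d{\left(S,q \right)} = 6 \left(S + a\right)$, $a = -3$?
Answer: $1$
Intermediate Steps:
$d{\left(S,q \right)} = -18 + 6 S$ ($d{\left(S,q \right)} = 6 \left(S - 3\right) = 6 \left(-3 + S\right) = -18 + 6 S$)
$I{\left(s,O \right)} = 2 + s + 2 O$ ($I{\left(s,O \right)} = \left(O + s\right) + \left(2 + O\right) = 2 + s + 2 O$)
$\left(I{\left(d{\left(-4,3 \right)},4 \right)} + 33\right)^{2} = \left(\left(2 + \left(-18 + 6 \left(-4\right)\right) + 2 \cdot 4\right) + 33\right)^{2} = \left(\left(2 - 42 + 8\right) + 33\right)^{2} = \left(-32 + 33\right)^{2} = 1^{2} = 1$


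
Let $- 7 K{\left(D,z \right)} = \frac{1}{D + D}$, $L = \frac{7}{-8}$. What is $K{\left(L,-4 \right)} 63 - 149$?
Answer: $- \frac{1007}{7} \approx -143.86$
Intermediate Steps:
$L = - \frac{7}{8}$ ($L = 7 \left(- \frac{1}{8}\right) = - \frac{7}{8} \approx -0.875$)
$K{\left(D,z \right)} = - \frac{1}{14 D}$ ($K{\left(D,z \right)} = - \frac{1}{7 \left(D + D\right)} = - \frac{1}{7 \cdot 2 D} = - \frac{\frac{1}{2} \frac{1}{D}}{7} = - \frac{1}{14 D}$)
$K{\left(L,-4 \right)} 63 - 149 = - \frac{1}{14 \left(- \frac{7}{8}\right)} 63 - 149 = \left(- \frac{1}{14}\right) \left(- \frac{8}{7}\right) 63 - 149 = \frac{4}{49} \cdot 63 - 149 = \frac{36}{7} - 149 = - \frac{1007}{7}$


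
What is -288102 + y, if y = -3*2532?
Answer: -295698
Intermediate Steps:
y = -7596
-288102 + y = -288102 - 7596 = -295698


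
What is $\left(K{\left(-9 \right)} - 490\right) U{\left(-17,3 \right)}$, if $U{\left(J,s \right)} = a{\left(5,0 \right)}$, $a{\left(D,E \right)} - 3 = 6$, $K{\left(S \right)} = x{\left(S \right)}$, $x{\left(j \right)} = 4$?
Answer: $-4374$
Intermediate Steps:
$K{\left(S \right)} = 4$
$a{\left(D,E \right)} = 9$ ($a{\left(D,E \right)} = 3 + 6 = 9$)
$U{\left(J,s \right)} = 9$
$\left(K{\left(-9 \right)} - 490\right) U{\left(-17,3 \right)} = \left(4 - 490\right) 9 = \left(-486\right) 9 = -4374$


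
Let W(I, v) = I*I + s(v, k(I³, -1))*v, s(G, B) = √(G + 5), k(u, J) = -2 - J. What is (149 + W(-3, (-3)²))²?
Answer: 26098 + 2844*√14 ≈ 36739.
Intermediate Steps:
s(G, B) = √(5 + G)
W(I, v) = I² + v*√(5 + v) (W(I, v) = I*I + √(5 + v)*v = I² + v*√(5 + v))
(149 + W(-3, (-3)²))² = (149 + ((-3)² + (-3)²*√(5 + (-3)²)))² = (149 + (9 + 9*√(5 + 9)))² = (149 + (9 + 9*√14))² = (158 + 9*√14)²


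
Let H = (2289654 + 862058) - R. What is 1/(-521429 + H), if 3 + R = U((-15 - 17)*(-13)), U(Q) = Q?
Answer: 1/2629870 ≈ 3.8025e-7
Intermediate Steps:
R = 413 (R = -3 + (-15 - 17)*(-13) = -3 - 32*(-13) = -3 + 416 = 413)
H = 3151299 (H = (2289654 + 862058) - 1*413 = 3151712 - 413 = 3151299)
1/(-521429 + H) = 1/(-521429 + 3151299) = 1/2629870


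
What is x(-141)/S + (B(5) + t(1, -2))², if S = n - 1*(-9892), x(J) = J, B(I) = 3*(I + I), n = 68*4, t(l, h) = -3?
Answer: 2469805/3388 ≈ 728.99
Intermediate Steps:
n = 272
B(I) = 6*I (B(I) = 3*(2*I) = 6*I)
S = 10164 (S = 272 - 1*(-9892) = 272 + 9892 = 10164)
x(-141)/S + (B(5) + t(1, -2))² = -141/10164 + (6*5 - 3)² = -141*1/10164 + (30 - 3)² = -47/3388 + 27² = -47/3388 + 729 = 2469805/3388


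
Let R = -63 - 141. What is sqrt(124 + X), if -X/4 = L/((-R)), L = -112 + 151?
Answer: sqrt(35615)/17 ≈ 11.101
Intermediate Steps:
L = 39
R = -204
X = -13/17 (X = -156/((-1*(-204))) = -156/204 = -4*13/68 = -13/17 ≈ -0.76471)
sqrt(124 + X) = sqrt(124 - 13/17) = sqrt(2095/17) = sqrt(35615)/17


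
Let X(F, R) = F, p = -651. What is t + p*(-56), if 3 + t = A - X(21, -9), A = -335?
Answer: 36097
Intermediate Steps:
t = -359 (t = -3 + (-335 - 1*21) = -3 + (-335 - 21) = -3 - 356 = -359)
t + p*(-56) = -359 - 651*(-56) = -359 + 36456 = 36097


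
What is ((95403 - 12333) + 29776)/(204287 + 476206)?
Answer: 6638/40029 ≈ 0.16583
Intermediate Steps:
((95403 - 12333) + 29776)/(204287 + 476206) = (83070 + 29776)/680493 = 112846*(1/680493) = 6638/40029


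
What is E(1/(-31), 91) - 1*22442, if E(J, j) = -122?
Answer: -22564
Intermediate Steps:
E(1/(-31), 91) - 1*22442 = -122 - 1*22442 = -122 - 22442 = -22564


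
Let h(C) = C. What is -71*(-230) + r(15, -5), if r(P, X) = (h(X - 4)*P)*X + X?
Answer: 17000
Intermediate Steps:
r(P, X) = X + P*X*(-4 + X) (r(P, X) = ((X - 4)*P)*X + X = ((-4 + X)*P)*X + X = (P*(-4 + X))*X + X = P*X*(-4 + X) + X = X + P*X*(-4 + X))
-71*(-230) + r(15, -5) = -71*(-230) - 5*(1 + 15*(-4 - 5)) = 16330 - 5*(1 + 15*(-9)) = 16330 - 5*(1 - 135) = 16330 - 5*(-134) = 16330 + 670 = 17000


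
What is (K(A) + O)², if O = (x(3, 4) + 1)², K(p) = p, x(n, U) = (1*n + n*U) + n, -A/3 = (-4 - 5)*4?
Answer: 219961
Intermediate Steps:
A = 108 (A = -3*(-4 - 5)*4 = -(-27)*4 = -3*(-36) = 108)
x(n, U) = 2*n + U*n (x(n, U) = (n + U*n) + n = 2*n + U*n)
O = 361 (O = (3*(2 + 4) + 1)² = (3*6 + 1)² = (18 + 1)² = 19² = 361)
(K(A) + O)² = (108 + 361)² = 469² = 219961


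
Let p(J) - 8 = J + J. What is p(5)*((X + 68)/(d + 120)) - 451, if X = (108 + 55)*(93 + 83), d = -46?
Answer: 242117/37 ≈ 6543.7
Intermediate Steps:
X = 28688 (X = 163*176 = 28688)
p(J) = 8 + 2*J (p(J) = 8 + (J + J) = 8 + 2*J)
p(5)*((X + 68)/(d + 120)) - 451 = (8 + 2*5)*((28688 + 68)/(-46 + 120)) - 451 = (8 + 10)*(28756/74) - 451 = 18*(28756*(1/74)) - 451 = 18*(14378/37) - 451 = 258804/37 - 451 = 242117/37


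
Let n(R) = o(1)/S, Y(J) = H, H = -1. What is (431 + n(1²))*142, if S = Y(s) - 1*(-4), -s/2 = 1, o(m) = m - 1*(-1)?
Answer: 183890/3 ≈ 61297.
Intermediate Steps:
o(m) = 1 + m (o(m) = m + 1 = 1 + m)
s = -2 (s = -2*1 = -2)
Y(J) = -1
S = 3 (S = -1 - 1*(-4) = -1 + 4 = 3)
n(R) = ⅔ (n(R) = (1 + 1)/3 = 2*(⅓) = ⅔)
(431 + n(1²))*142 = (431 + ⅔)*142 = (1295/3)*142 = 183890/3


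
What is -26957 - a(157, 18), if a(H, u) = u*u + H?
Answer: -27438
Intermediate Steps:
a(H, u) = H + u² (a(H, u) = u² + H = H + u²)
-26957 - a(157, 18) = -26957 - (157 + 18²) = -26957 - (157 + 324) = -26957 - 1*481 = -26957 - 481 = -27438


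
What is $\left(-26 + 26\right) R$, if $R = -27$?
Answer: $0$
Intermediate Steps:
$\left(-26 + 26\right) R = \left(-26 + 26\right) \left(-27\right) = 0 \left(-27\right) = 0$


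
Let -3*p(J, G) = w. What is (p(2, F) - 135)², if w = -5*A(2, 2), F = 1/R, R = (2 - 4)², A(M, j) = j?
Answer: 156025/9 ≈ 17336.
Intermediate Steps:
R = 4 (R = (-2)² = 4)
F = ¼ (F = 1/4 = ¼ ≈ 0.25000)
w = -10 (w = -5*2 = -10)
p(J, G) = 10/3 (p(J, G) = -⅓*(-10) = 10/3)
(p(2, F) - 135)² = (10/3 - 135)² = (-395/3)² = 156025/9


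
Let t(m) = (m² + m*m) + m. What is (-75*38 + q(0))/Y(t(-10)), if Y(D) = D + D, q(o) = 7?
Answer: -2843/380 ≈ -7.4816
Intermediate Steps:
t(m) = m + 2*m² (t(m) = (m² + m²) + m = 2*m² + m = m + 2*m²)
Y(D) = 2*D
(-75*38 + q(0))/Y(t(-10)) = (-75*38 + 7)/((2*(-10*(1 + 2*(-10))))) = (-2850 + 7)/((2*(-10*(1 - 20)))) = -2843/(2*(-10*(-19))) = -2843/(2*190) = -2843/380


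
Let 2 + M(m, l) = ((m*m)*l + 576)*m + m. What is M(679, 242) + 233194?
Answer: 75757960013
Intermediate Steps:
M(m, l) = -2 + m + m*(576 + l*m**2) (M(m, l) = -2 + (((m*m)*l + 576)*m + m) = -2 + ((m**2*l + 576)*m + m) = -2 + ((l*m**2 + 576)*m + m) = -2 + ((576 + l*m**2)*m + m) = -2 + (m*(576 + l*m**2) + m) = -2 + (m + m*(576 + l*m**2)) = -2 + m + m*(576 + l*m**2))
M(679, 242) + 233194 = (-2 + 577*679 + 242*679**3) + 233194 = (-2 + 391783 + 242*313046839) + 233194 = (-2 + 391783 + 75757335038) + 233194 = 75757726819 + 233194 = 75757960013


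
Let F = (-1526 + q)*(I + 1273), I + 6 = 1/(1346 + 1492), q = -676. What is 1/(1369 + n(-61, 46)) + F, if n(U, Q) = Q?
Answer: -1867289395362/669295 ≈ -2.7899e+6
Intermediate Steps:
I = -17027/2838 (I = -6 + 1/(1346 + 1492) = -6 + 1/2838 = -17027/2838 ≈ -5.9996)
F = -1319639149/473 (F = (-1526 - 676)*(-17027/2838 + 1273) = -2202*3595747/2838 = -1319639149/473 ≈ -2.7899e+6)
1/(1369 + n(-61, 46)) + F = 1/(1369 + 46) - 1319639149/473 = 1/1415 - 1319639149/473 = -1867289395362/669295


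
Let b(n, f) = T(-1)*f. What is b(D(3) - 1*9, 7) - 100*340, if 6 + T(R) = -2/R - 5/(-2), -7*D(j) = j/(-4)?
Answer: -68021/2 ≈ -34011.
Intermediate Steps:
D(j) = j/28 (D(j) = -j/(7*(-4)) = -j*(-1)/(7*4) = -(-1)*j/28 = j/28)
T(R) = -7/2 - 2/R (T(R) = -6 + (-2/R - 5/(-2)) = -6 + (-2/R - 5*(-1/2)) = -6 + (-2/R + 5/2) = -6 + (5/2 - 2/R) = -7/2 - 2/R)
b(n, f) = -3*f/2 (b(n, f) = (-7/2 - 2/(-1))*f = (-7/2 - 2*(-1))*f = (-7/2 + 2)*f = -3*f/2)
b(D(3) - 1*9, 7) - 100*340 = -3/2*7 - 100*340 = -21/2 - 34000 = -68021/2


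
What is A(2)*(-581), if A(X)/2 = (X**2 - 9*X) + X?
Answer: 13944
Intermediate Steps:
A(X) = -16*X + 2*X**2 (A(X) = 2*((X**2 - 9*X) + X) = 2*(X**2 - 8*X) = -16*X + 2*X**2)
A(2)*(-581) = (2*2*(-8 + 2))*(-581) = (2*2*(-6))*(-581) = -24*(-581) = 13944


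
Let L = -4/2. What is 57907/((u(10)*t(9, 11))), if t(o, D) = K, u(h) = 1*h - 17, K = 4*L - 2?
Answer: 57907/70 ≈ 827.24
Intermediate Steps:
L = -2 (L = -4*1/2 = -2)
K = -10 (K = 4*(-2) - 2 = -8 - 2 = -10)
u(h) = -17 + h (u(h) = h - 17 = -17 + h)
t(o, D) = -10
57907/((u(10)*t(9, 11))) = 57907/(((-17 + 10)*(-10))) = 57907/((-7*(-10))) = 57907/70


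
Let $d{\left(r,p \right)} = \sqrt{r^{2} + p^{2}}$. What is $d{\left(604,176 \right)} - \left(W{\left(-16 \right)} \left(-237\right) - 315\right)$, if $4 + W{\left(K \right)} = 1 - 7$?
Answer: $-2055 + 4 \sqrt{24737} \approx -1425.9$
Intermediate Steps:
$W{\left(K \right)} = -10$ ($W{\left(K \right)} = -4 + \left(1 - 7\right) = -4 - 6 = -10$)
$d{\left(r,p \right)} = \sqrt{p^{2} + r^{2}}$
$d{\left(604,176 \right)} - \left(W{\left(-16 \right)} \left(-237\right) - 315\right) = \sqrt{176^{2} + 604^{2}} - \left(\left(-10\right) \left(-237\right) - 315\right) = \sqrt{30976 + 364816} - \left(2370 - 315\right) = \sqrt{395792} - 2055 = 4 \sqrt{24737} - 2055 = -2055 + 4 \sqrt{24737}$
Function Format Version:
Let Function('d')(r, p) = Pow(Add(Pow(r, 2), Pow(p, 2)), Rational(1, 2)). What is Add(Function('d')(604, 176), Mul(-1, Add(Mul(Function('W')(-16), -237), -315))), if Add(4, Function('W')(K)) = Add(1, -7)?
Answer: Add(-2055, Mul(4, Pow(24737, Rational(1, 2)))) ≈ -1425.9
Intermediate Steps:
Function('W')(K) = -10 (Function('W')(K) = Add(-4, Add(1, -7)) = Add(-4, -6) = -10)
Function('d')(r, p) = Pow(Add(Pow(p, 2), Pow(r, 2)), Rational(1, 2))
Add(Function('d')(604, 176), Mul(-1, Add(Mul(Function('W')(-16), -237), -315))) = Add(Pow(Add(Pow(176, 2), Pow(604, 2)), Rational(1, 2)), Mul(-1, Add(Mul(-10, -237), -315))) = Add(Pow(Add(30976, 364816), Rational(1, 2)), Mul(-1, Add(2370, -315))) = Add(Pow(395792, Rational(1, 2)), Mul(-1, 2055)) = Add(Mul(4, Pow(24737, Rational(1, 2))), -2055) = Add(-2055, Mul(4, Pow(24737, Rational(1, 2))))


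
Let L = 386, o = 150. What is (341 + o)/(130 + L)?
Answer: 491/516 ≈ 0.95155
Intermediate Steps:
(341 + o)/(130 + L) = (341 + 150)/(130 + 386) = 491/516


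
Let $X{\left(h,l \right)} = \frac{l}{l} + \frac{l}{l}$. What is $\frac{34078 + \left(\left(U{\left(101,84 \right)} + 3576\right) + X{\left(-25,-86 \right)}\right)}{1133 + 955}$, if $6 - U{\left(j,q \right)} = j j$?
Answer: $\frac{27461}{2088} \approx 13.152$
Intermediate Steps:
$U{\left(j,q \right)} = 6 - j^{2}$ ($U{\left(j,q \right)} = 6 - j j = 6 - j^{2}$)
$X{\left(h,l \right)} = 2$ ($X{\left(h,l \right)} = 1 + 1 = 2$)
$\frac{34078 + \left(\left(U{\left(101,84 \right)} + 3576\right) + X{\left(-25,-86 \right)}\right)}{1133 + 955} = \frac{34078 + \left(\left(\left(6 - 101^{2}\right) + 3576\right) + 2\right)}{1133 + 955} = \frac{34078 + \left(\left(\left(6 - 10201\right) + 3576\right) + 2\right)}{2088} = \left(34078 + \left(\left(\left(6 - 10201\right) + 3576\right) + 2\right)\right) \frac{1}{2088} = \left(34078 + \left(\left(-10195 + 3576\right) + 2\right)\right) \frac{1}{2088} = \left(34078 + \left(-6619 + 2\right)\right) \frac{1}{2088} = \left(34078 - 6617\right) \frac{1}{2088} = 27461 \cdot \frac{1}{2088} = \frac{27461}{2088}$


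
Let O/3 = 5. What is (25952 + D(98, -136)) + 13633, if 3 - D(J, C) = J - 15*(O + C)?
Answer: 37675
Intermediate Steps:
O = 15 (O = 3*5 = 15)
D(J, C) = 228 - J + 15*C (D(J, C) = 3 - (J - 15*(15 + C)) = 3 - (J - 5*(45 + 3*C)) = 3 - (J + (-225 - 15*C)) = 3 - (-225 + J - 15*C) = 3 + (225 - J + 15*C) = 228 - J + 15*C)
(25952 + D(98, -136)) + 13633 = (25952 + (228 - 1*98 + 15*(-136))) + 13633 = (25952 + (228 - 98 - 2040)) + 13633 = (25952 - 1910) + 13633 = 24042 + 13633 = 37675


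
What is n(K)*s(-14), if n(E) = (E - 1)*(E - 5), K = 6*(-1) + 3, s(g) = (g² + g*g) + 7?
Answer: 12768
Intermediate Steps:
s(g) = 7 + 2*g² (s(g) = (g² + g²) + 7 = 2*g² + 7 = 7 + 2*g²)
K = -3 (K = -6 + 3 = -3)
n(E) = (-1 + E)*(-5 + E)
n(K)*s(-14) = (5 + (-3)² - 6*(-3))*(7 + 2*(-14)²) = (5 + 9 + 18)*(7 + 2*196) = 32*(7 + 392) = 32*399 = 12768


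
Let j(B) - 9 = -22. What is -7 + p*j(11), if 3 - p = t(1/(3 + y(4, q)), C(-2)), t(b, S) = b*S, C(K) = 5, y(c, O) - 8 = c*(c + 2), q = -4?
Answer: -309/7 ≈ -44.143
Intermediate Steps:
j(B) = -13 (j(B) = 9 - 22 = -13)
y(c, O) = 8 + c*(2 + c) (y(c, O) = 8 + c*(c + 2) = 8 + c*(2 + c))
t(b, S) = S*b
p = 20/7 (p = 3 - 5/(3 + (8 + 4² + 2*4)) = 3 - 5/(3 + (8 + 16 + 8)) = 3 - 5/(3 + 32) = 3 - 5/35 = 3 - 1*⅐ = 3 - ⅐ = 20/7 ≈ 2.8571)
-7 + p*j(11) = -7 + (20/7)*(-13) = -7 - 260/7 = -309/7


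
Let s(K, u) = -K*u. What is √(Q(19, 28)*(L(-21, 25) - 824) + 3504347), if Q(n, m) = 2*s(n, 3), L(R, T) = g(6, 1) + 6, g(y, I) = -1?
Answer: √3597713 ≈ 1896.8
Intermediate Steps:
s(K, u) = -K*u
L(R, T) = 5 (L(R, T) = -1 + 6 = 5)
Q(n, m) = -6*n (Q(n, m) = 2*(-1*n*3) = 2*(-3*n) = -6*n)
√(Q(19, 28)*(L(-21, 25) - 824) + 3504347) = √((-6*19)*(5 - 824) + 3504347) = √(-114*(-819) + 3504347) = √(93366 + 3504347) = √3597713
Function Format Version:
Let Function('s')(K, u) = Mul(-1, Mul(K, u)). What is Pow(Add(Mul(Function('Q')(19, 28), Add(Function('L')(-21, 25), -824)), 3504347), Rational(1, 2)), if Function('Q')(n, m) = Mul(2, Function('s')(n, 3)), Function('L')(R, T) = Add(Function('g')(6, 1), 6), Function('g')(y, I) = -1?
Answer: Pow(3597713, Rational(1, 2)) ≈ 1896.8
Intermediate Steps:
Function('s')(K, u) = Mul(-1, K, u)
Function('L')(R, T) = 5 (Function('L')(R, T) = Add(-1, 6) = 5)
Function('Q')(n, m) = Mul(-6, n) (Function('Q')(n, m) = Mul(2, Mul(-1, n, 3)) = Mul(2, Mul(-3, n)) = Mul(-6, n))
Pow(Add(Mul(Function('Q')(19, 28), Add(Function('L')(-21, 25), -824)), 3504347), Rational(1, 2)) = Pow(Add(Mul(Mul(-6, 19), Add(5, -824)), 3504347), Rational(1, 2)) = Pow(Add(Mul(-114, -819), 3504347), Rational(1, 2)) = Pow(Add(93366, 3504347), Rational(1, 2)) = Pow(3597713, Rational(1, 2))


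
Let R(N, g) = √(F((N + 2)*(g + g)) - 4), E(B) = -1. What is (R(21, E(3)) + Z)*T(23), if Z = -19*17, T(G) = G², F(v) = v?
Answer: -170867 + 2645*I*√2 ≈ -1.7087e+5 + 3740.6*I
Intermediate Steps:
R(N, g) = √(-4 + 2*g*(2 + N)) (R(N, g) = √((N + 2)*(g + g) - 4) = √((2 + N)*(2*g) - 4) = √(2*g*(2 + N) - 4) = √(-4 + 2*g*(2 + N)))
Z = -323
(R(21, E(3)) + Z)*T(23) = (√2*√(-2 - (2 + 21)) - 323)*23² = (√2*√(-2 - 1*23) - 323)*529 = (√2*√(-2 - 23) - 323)*529 = (√2*√(-25) - 323)*529 = (√2*(5*I) - 323)*529 = (5*I*√2 - 323)*529 = (-323 + 5*I*√2)*529 = -170867 + 2645*I*√2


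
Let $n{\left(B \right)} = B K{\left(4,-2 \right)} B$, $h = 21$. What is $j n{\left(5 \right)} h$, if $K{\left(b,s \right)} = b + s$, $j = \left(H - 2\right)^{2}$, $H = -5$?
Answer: $51450$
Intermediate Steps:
$j = 49$ ($j = \left(-5 - 2\right)^{2} = \left(-7\right)^{2} = 49$)
$n{\left(B \right)} = 2 B^{2}$ ($n{\left(B \right)} = B \left(4 - 2\right) B = B 2 B = 2 B B = 2 B^{2}$)
$j n{\left(5 \right)} h = 49 \cdot 2 \cdot 5^{2} \cdot 21 = 49 \cdot 2 \cdot 25 \cdot 21 = 49 \cdot 50 \cdot 21 = 2450 \cdot 21 = 51450$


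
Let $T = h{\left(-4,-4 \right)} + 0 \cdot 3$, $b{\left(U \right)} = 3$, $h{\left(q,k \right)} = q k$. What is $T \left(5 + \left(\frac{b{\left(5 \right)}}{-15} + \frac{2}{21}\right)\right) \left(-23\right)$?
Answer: $- \frac{189152}{105} \approx -1801.4$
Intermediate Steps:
$h{\left(q,k \right)} = k q$
$T = 16$ ($T = \left(-4\right) \left(-4\right) + 0 \cdot 3 = 16 + 0 = 16$)
$T \left(5 + \left(\frac{b{\left(5 \right)}}{-15} + \frac{2}{21}\right)\right) \left(-23\right) = 16 \left(5 + \left(\frac{3}{-15} + \frac{2}{21}\right)\right) \left(-23\right) = 16 \left(5 + \left(3 \left(- \frac{1}{15}\right) + 2 \cdot \frac{1}{21}\right)\right) \left(-23\right) = 16 \left(5 + \left(- \frac{1}{5} + \frac{2}{21}\right)\right) \left(-23\right) = 16 \left(5 - \frac{11}{105}\right) \left(-23\right) = 16 \cdot \frac{514}{105} \left(-23\right) = 16 \left(- \frac{11822}{105}\right) = - \frac{189152}{105}$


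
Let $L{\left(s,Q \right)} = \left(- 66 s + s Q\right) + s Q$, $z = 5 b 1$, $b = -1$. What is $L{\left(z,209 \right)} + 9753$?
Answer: $7993$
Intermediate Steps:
$z = -5$ ($z = 5 \left(-1\right) 1 = \left(-5\right) 1 = -5$)
$L{\left(s,Q \right)} = - 66 s + 2 Q s$ ($L{\left(s,Q \right)} = \left(- 66 s + Q s\right) + Q s = - 66 s + 2 Q s$)
$L{\left(z,209 \right)} + 9753 = 2 \left(-5\right) \left(-33 + 209\right) + 9753 = 2 \left(-5\right) 176 + 9753 = -1760 + 9753 = 7993$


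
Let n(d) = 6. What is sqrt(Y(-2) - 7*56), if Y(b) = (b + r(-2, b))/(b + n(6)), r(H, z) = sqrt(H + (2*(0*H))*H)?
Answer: sqrt(-1570 + I*sqrt(2))/2 ≈ 0.0089229 + 19.812*I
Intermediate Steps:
r(H, z) = sqrt(H) (r(H, z) = sqrt(H + (2*0)*H) = sqrt(H + 0*H) = sqrt(H + 0) = sqrt(H))
Y(b) = (b + I*sqrt(2))/(6 + b) (Y(b) = (b + sqrt(-2))/(b + 6) = (b + I*sqrt(2))/(6 + b))
sqrt(Y(-2) - 7*56) = sqrt((-2 + I*sqrt(2))/(6 - 2) - 7*56) = sqrt((-2 + I*sqrt(2))/4 - 392) = sqrt((-1/2 + I*sqrt(2)/4) - 392) = sqrt(-785/2 + I*sqrt(2)/4)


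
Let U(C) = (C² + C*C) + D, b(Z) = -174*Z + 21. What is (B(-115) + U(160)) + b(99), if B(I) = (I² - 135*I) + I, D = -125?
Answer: 62505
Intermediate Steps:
B(I) = I² - 134*I
b(Z) = 21 - 174*Z
U(C) = -125 + 2*C² (U(C) = (C² + C*C) - 125 = (C² + C²) - 125 = 2*C² - 125 = -125 + 2*C²)
(B(-115) + U(160)) + b(99) = (-115*(-134 - 115) + (-125 + 2*160²)) + (21 - 174*99) = (-115*(-249) + (-125 + 2*25600)) + (21 - 17226) = (28635 + (-125 + 51200)) - 17205 = (28635 + 51075) - 17205 = 79710 - 17205 = 62505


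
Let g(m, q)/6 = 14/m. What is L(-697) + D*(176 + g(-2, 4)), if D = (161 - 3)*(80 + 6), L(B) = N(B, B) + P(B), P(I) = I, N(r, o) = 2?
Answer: 1820097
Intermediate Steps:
g(m, q) = 84/m (g(m, q) = 6*(14/m) = 84/m)
L(B) = 2 + B
D = 13588 (D = 158*86 = 13588)
L(-697) + D*(176 + g(-2, 4)) = (2 - 697) + 13588*(176 + 84/(-2)) = -695 + 13588*(176 + 84*(-1/2)) = -695 + 13588*(176 - 42) = -695 + 13588*134 = -695 + 1820792 = 1820097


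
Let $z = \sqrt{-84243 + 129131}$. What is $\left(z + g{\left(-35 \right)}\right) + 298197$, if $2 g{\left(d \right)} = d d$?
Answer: $\frac{597619}{2} + 2 \sqrt{11222} \approx 2.9902 \cdot 10^{5}$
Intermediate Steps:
$g{\left(d \right)} = \frac{d^{2}}{2}$ ($g{\left(d \right)} = \frac{d d}{2} = \frac{d^{2}}{2}$)
$z = 2 \sqrt{11222}$ ($z = \sqrt{44888} = 2 \sqrt{11222} \approx 211.87$)
$\left(z + g{\left(-35 \right)}\right) + 298197 = \left(2 \sqrt{11222} + \frac{\left(-35\right)^{2}}{2}\right) + 298197 = \left(2 \sqrt{11222} + \frac{1}{2} \cdot 1225\right) + 298197 = \left(2 \sqrt{11222} + \frac{1225}{2}\right) + 298197 = \left(\frac{1225}{2} + 2 \sqrt{11222}\right) + 298197 = \frac{597619}{2} + 2 \sqrt{11222}$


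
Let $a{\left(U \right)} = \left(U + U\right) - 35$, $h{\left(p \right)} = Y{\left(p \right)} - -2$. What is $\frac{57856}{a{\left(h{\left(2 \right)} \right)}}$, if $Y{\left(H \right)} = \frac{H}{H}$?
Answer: $- \frac{57856}{29} \approx -1995.0$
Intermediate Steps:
$Y{\left(H \right)} = 1$
$h{\left(p \right)} = 3$ ($h{\left(p \right)} = 1 - -2 = 1 + 2 = 3$)
$a{\left(U \right)} = -35 + 2 U$ ($a{\left(U \right)} = 2 U - 35 = -35 + 2 U$)
$\frac{57856}{a{\left(h{\left(2 \right)} \right)}} = \frac{57856}{-35 + 2 \cdot 3} = \frac{57856}{-35 + 6} = \frac{57856}{-29} = 57856 \left(- \frac{1}{29}\right) = - \frac{57856}{29}$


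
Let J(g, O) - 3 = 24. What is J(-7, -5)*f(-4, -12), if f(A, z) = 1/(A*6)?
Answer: -9/8 ≈ -1.1250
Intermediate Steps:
f(A, z) = 1/(6*A)
J(g, O) = 27 (J(g, O) = 3 + 24 = 27)
J(-7, -5)*f(-4, -12) = 27*((⅙)/(-4)) = 27*((⅙)*(-¼)) = 27*(-1/24) = -9/8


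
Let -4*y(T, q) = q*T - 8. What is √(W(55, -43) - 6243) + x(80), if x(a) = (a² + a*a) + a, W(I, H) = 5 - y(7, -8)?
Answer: 12880 + I*√6254 ≈ 12880.0 + 79.082*I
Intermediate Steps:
y(T, q) = 2 - T*q/4 (y(T, q) = -(q*T - 8)/4 = -(T*q - 8)/4 = -(-8 + T*q)/4 = 2 - T*q/4)
W(I, H) = -11 (W(I, H) = 5 - (2 - ¼*7*(-8)) = 5 - (2 + 14) = 5 - 1*16 = 5 - 16 = -11)
x(a) = a + 2*a² (x(a) = (a² + a²) + a = 2*a² + a = a + 2*a²)
√(W(55, -43) - 6243) + x(80) = √(-11 - 6243) + 80*(1 + 2*80) = √(-6254) + 80*(1 + 160) = I*√6254 + 80*161 = I*√6254 + 12880 = 12880 + I*√6254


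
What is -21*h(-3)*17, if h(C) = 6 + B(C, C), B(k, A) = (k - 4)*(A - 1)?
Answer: -12138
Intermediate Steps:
B(k, A) = (-1 + A)*(-4 + k) (B(k, A) = (-4 + k)*(-1 + A) = (-1 + A)*(-4 + k))
h(C) = 10 + C² - 5*C (h(C) = 6 + (4 - C - 4*C + C*C) = 6 + (4 - C - 4*C + C²) = 6 + (4 + C² - 5*C) = 10 + C² - 5*C)
-21*h(-3)*17 = -21*(10 + (-3)² - 5*(-3))*17 = -21*(10 + 9 + 15)*17 = -21*34*17 = -714*17 = -12138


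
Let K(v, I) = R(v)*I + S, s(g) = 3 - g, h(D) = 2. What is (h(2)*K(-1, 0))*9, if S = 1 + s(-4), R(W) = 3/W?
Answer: 144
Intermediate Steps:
S = 8 (S = 1 + (3 - 1*(-4)) = 1 + (3 + 4) = 1 + 7 = 8)
K(v, I) = 8 + 3*I/v (K(v, I) = (3/v)*I + 8 = 3*I/v + 8 = 8 + 3*I/v)
(h(2)*K(-1, 0))*9 = (2*(8 + 3*0/(-1)))*9 = (2*(8 + 3*0*(-1)))*9 = (2*(8 + 0))*9 = (2*8)*9 = 16*9 = 144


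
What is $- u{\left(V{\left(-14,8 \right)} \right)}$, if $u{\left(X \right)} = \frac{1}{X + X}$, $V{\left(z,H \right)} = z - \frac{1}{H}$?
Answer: $\frac{4}{113} \approx 0.035398$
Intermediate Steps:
$u{\left(X \right)} = \frac{1}{2 X}$
$- u{\left(V{\left(-14,8 \right)} \right)} = - \frac{1}{2 \left(-14 - \frac{1}{8}\right)} = - \frac{1}{2 \left(- \frac{113}{8}\right)} = - \frac{-8}{2 \cdot 113} = \left(-1\right) \left(- \frac{4}{113}\right) = \frac{4}{113}$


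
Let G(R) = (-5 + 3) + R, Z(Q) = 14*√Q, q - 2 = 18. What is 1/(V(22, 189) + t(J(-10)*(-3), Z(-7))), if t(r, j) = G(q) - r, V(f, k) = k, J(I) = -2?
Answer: 1/201 ≈ 0.0049751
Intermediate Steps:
q = 20 (q = 2 + 18 = 20)
G(R) = -2 + R
t(r, j) = 18 - r (t(r, j) = (-2 + 20) - r = 18 - r)
1/(V(22, 189) + t(J(-10)*(-3), Z(-7))) = 1/(189 + (18 - (-2)*(-3))) = 1/(189 + (18 - 1*6)) = 1/(189 + (18 - 6)) = 1/(189 + 12) = 1/201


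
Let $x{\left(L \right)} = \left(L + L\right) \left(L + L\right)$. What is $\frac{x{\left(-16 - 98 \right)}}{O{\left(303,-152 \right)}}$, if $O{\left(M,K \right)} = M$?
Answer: $\frac{17328}{101} \approx 171.56$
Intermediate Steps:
$x{\left(L \right)} = 4 L^{2}$ ($x{\left(L \right)} = 2 L 2 L = 4 L^{2}$)
$\frac{x{\left(-16 - 98 \right)}}{O{\left(303,-152 \right)}} = \frac{4 \left(-16 - 98\right)^{2}}{303} = 4 \left(-16 - 98\right)^{2} \cdot \frac{1}{303} = 4 \left(-114\right)^{2} \cdot \frac{1}{303} = 4 \cdot 12996 \cdot \frac{1}{303} = 51984 \cdot \frac{1}{303} = \frac{17328}{101}$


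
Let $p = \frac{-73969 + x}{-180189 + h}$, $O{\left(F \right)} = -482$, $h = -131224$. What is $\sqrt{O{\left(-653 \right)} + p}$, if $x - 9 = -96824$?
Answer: $\frac{i \sqrt{46690238908466}}{311413} \approx 21.942 i$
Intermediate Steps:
$x = -96815$ ($x = 9 - 96824 = -96815$)
$p = \frac{170784}{311413}$ ($p = \frac{-73969 - 96815}{-180189 - 131224} = - \frac{170784}{-311413} = \left(-170784\right) \left(- \frac{1}{311413}\right) = \frac{170784}{311413} \approx 0.54842$)
$\sqrt{O{\left(-653 \right)} + p} = \sqrt{-482 + \frac{170784}{311413}} = \sqrt{- \frac{149930282}{311413}} = \frac{i \sqrt{46690238908466}}{311413}$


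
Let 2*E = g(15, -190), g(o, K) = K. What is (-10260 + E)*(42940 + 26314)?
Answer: -717125170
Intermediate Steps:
E = -95 (E = (½)*(-190) = -95)
(-10260 + E)*(42940 + 26314) = (-10260 - 95)*(42940 + 26314) = -10355*69254 = -717125170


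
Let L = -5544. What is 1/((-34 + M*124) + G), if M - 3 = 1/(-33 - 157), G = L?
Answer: -95/494632 ≈ -0.00019206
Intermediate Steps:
G = -5544
M = 569/190 (M = 3 + 1/(-33 - 157) = 3 + 1/(-190) = 3 - 1/190 = 569/190 ≈ 2.9947)
1/((-34 + M*124) + G) = 1/((-34 + (569/190)*124) - 5544) = 1/((-34 + 35278/95) - 5544) = 1/(32048/95 - 5544) = 1/(-494632/95) = -95/494632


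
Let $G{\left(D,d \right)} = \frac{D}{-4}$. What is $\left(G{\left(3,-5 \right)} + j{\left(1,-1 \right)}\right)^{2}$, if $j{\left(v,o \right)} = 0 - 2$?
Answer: $\frac{121}{16} \approx 7.5625$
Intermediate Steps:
$j{\left(v,o \right)} = -2$ ($j{\left(v,o \right)} = 0 - 2 = -2$)
$G{\left(D,d \right)} = - \frac{D}{4}$ ($G{\left(D,d \right)} = D \left(- \frac{1}{4}\right) = - \frac{D}{4}$)
$\left(G{\left(3,-5 \right)} + j{\left(1,-1 \right)}\right)^{2} = \left(\left(- \frac{1}{4}\right) 3 - 2\right)^{2} = \left(- \frac{3}{4} - 2\right)^{2} = \left(- \frac{11}{4}\right)^{2} = \frac{121}{16}$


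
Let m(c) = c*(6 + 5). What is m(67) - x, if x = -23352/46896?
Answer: 1441071/1954 ≈ 737.50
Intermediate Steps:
m(c) = 11*c (m(c) = c*11 = 11*c)
x = -973/1954 (x = -23352*1/46896 = -973/1954 ≈ -0.49795)
m(67) - x = 11*67 - 1*(-973/1954) = 737 + 973/1954 = 1441071/1954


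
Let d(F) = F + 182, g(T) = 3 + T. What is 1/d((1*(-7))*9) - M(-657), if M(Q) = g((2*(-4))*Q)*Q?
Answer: 411164398/119 ≈ 3.4552e+6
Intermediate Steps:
M(Q) = Q*(3 - 8*Q) (M(Q) = (3 + (2*(-4))*Q)*Q = (3 - 8*Q)*Q = Q*(3 - 8*Q))
d(F) = 182 + F
1/d((1*(-7))*9) - M(-657) = 1/(182 + (1*(-7))*9) - (-657)*(3 - 8*(-657)) = 1/(182 - 7*9) - (-657)*(3 + 5256) = 1/(182 - 63) - (-657)*5259 = 1/119 - 1*(-3455163) = 1/119 + 3455163 = 411164398/119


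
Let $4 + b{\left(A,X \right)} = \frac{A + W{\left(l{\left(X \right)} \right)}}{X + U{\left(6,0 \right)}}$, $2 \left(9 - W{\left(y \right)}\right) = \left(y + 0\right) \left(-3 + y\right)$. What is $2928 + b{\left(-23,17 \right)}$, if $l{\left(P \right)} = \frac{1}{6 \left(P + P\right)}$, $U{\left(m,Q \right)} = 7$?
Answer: $\frac{5839724195}{1997568} \approx 2923.4$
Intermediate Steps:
$l{\left(P \right)} = \frac{1}{12 P}$ ($l{\left(P \right)} = \frac{1}{6 \cdot 2 P} = \frac{1}{12 P}$)
$W{\left(y \right)} = 9 - \frac{y \left(-3 + y\right)}{2}$ ($W{\left(y \right)} = 9 - \frac{\left(y + 0\right) \left(-3 + y\right)}{2} = 9 - \frac{y \left(-3 + y\right)}{2}$)
$b{\left(A,X \right)} = -4 + \frac{9 + A - \frac{1}{288 X^{2}} + \frac{1}{8 X}}{7 + X}$ ($b{\left(A,X \right)} = -4 + \frac{A + \left(9 - \frac{\left(\frac{1}{12 X}\right)^{2}}{2} + \frac{3 \frac{1}{12 X}}{2}\right)}{X + 7} = -4 + \frac{A + \left(9 - \frac{\frac{1}{144} \frac{1}{X^{2}}}{2} + \frac{1}{8 X}\right)}{7 + X} = -4 + \frac{A + \left(9 - \frac{1}{288 X^{2}} + \frac{1}{8 X}\right)}{7 + X} = -4 + \frac{9 + A - \frac{1}{288 X^{2}} + \frac{1}{8 X}}{7 + X}$)
$2928 + b{\left(-23,17 \right)} = 2928 + \frac{-1 + 36 \cdot 17 + 288 \cdot 17^{2} \left(-19 - 23 - 68\right)}{288 \cdot 289 \left(7 + 17\right)} = 2928 + \frac{1}{288} \cdot \frac{1}{289} \cdot \frac{1}{24} \left(-1 + 612 + 288 \cdot 289 \left(-19 - 23 - 68\right)\right) = 2928 + \frac{1}{288} \cdot \frac{1}{289} \cdot \frac{1}{24} \left(-1 + 612 + 288 \cdot 289 \left(-110\right)\right) = 2928 + \frac{1}{288} \cdot \frac{1}{289} \cdot \frac{1}{24} \left(-1 + 612 - 9155520\right) = 2928 + \frac{1}{288} \cdot \frac{1}{289} \cdot \frac{1}{24} \left(-9154909\right) = 2928 - \frac{9154909}{1997568} = \frac{5839724195}{1997568}$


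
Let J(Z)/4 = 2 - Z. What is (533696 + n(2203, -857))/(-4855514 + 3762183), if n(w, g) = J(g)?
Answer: -537132/1093331 ≈ -0.49128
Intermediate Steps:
J(Z) = 8 - 4*Z (J(Z) = 4*(2 - Z) = 8 - 4*Z)
n(w, g) = 8 - 4*g
(533696 + n(2203, -857))/(-4855514 + 3762183) = (533696 + (8 - 4*(-857)))/(-4855514 + 3762183) = (533696 + (8 + 3428))/(-1093331) = (533696 + 3436)*(-1/1093331) = 537132*(-1/1093331) = -537132/1093331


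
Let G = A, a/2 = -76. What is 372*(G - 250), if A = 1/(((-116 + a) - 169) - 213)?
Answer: -30225186/325 ≈ -93001.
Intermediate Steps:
a = -152 (a = 2*(-76) = -152)
A = -1/650 (A = 1/(((-116 - 152) - 169) - 213) = 1/((-268 - 169) - 213) = 1/(-437 - 213) = 1/(-650) = -1/650 ≈ -0.0015385)
G = -1/650 ≈ -0.0015385
372*(G - 250) = 372*(-1/650 - 250) = 372*(-162501/650) = -30225186/325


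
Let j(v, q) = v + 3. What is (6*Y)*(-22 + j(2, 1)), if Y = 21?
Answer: -2142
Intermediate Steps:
j(v, q) = 3 + v
(6*Y)*(-22 + j(2, 1)) = (6*21)*(-22 + (3 + 2)) = 126*(-22 + 5) = 126*(-17) = -2142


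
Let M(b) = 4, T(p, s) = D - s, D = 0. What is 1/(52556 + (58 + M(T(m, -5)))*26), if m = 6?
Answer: 1/54168 ≈ 1.8461e-5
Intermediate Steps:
T(p, s) = -s (T(p, s) = 0 - s = -s)
1/(52556 + (58 + M(T(m, -5)))*26) = 1/(52556 + (58 + 4)*26) = 1/(52556 + 62*26) = 1/(52556 + 1612) = 1/54168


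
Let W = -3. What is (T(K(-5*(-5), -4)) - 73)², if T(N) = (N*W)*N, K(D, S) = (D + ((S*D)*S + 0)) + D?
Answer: 369144950329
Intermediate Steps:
K(D, S) = 2*D + D*S² (K(D, S) = (D + ((D*S)*S + 0)) + D = (D + (D*S² + 0)) + D = (D + D*S²) + D = 2*D + D*S²)
T(N) = -3*N² (T(N) = (N*(-3))*N = (-3*N)*N = -3*N²)
(T(K(-5*(-5), -4)) - 73)² = (-3*625*(2 + (-4)²)² - 73)² = (-3*625*(2 + 16)² - 73)² = (-3*(25*18)² - 73)² = (-3*450² - 73)² = (-3*202500 - 73)² = (-607500 - 73)² = (-607573)² = 369144950329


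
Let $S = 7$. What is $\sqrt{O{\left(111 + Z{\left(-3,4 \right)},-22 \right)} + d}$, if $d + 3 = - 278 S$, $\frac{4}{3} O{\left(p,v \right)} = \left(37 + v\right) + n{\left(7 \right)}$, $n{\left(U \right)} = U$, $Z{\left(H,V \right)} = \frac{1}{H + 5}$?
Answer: $\frac{i \sqrt{7730}}{2} \approx 43.96 i$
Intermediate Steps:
$Z{\left(H,V \right)} = \frac{1}{5 + H}$
$O{\left(p,v \right)} = 33 + \frac{3 v}{4}$ ($O{\left(p,v \right)} = \frac{3 \left(\left(37 + v\right) + 7\right)}{4} = \frac{3 \left(44 + v\right)}{4} = 33 + \frac{3 v}{4}$)
$d = -1949$ ($d = -3 - 1946 = -1949$)
$\sqrt{O{\left(111 + Z{\left(-3,4 \right)},-22 \right)} + d} = \sqrt{\left(33 + \frac{3}{4} \left(-22\right)\right) - 1949} = \sqrt{\left(33 - \frac{33}{2}\right) - 1949} = \sqrt{\frac{33}{2} - 1949} = \sqrt{- \frac{3865}{2}} = \frac{i \sqrt{7730}}{2}$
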